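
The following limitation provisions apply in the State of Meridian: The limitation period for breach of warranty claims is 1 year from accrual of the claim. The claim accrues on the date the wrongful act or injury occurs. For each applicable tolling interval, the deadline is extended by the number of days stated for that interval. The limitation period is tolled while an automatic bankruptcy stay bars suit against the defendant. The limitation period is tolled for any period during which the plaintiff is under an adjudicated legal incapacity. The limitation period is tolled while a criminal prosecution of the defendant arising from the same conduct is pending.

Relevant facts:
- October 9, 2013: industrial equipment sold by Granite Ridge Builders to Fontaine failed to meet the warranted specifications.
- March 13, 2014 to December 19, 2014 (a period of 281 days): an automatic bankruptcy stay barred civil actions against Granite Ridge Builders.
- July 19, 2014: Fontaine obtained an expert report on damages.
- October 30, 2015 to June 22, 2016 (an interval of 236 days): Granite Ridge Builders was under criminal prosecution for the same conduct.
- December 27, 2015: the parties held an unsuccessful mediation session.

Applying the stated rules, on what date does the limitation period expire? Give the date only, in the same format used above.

The claim accrued on October 9, 2013, when the wrongful act occurred.
Adding the 1 year base period to October 9, 2013 gives a deadline of October 9, 2014, before any tolling.
The period was tolled for 281 days by the automatic bankruptcy stay (March 13, 2014 to December 19, 2014), pushing the deadline to July 17, 2015.
By the time the pending criminal prosecution began on October 30, 2015, the limitation period had already expired on July 17, 2015; that interval cannot revive it.
Nothing else in the chronology tolls or restarts the period.

July 17, 2015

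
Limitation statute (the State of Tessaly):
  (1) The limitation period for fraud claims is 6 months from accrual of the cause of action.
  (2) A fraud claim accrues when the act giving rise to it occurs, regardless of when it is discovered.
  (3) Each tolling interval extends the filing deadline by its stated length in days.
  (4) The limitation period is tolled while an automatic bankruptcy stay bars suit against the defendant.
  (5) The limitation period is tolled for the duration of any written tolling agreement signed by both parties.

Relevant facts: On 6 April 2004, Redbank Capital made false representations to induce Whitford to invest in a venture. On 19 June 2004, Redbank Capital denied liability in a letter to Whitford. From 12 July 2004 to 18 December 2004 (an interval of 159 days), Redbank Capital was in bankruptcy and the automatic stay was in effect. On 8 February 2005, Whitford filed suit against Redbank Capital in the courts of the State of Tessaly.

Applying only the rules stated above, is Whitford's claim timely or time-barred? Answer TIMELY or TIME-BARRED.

TIMELY

The claim accrued on 6 April 2004, when the wrongful act occurred.
The untolled deadline — 6 months after 6 April 2004 — is 6 October 2004.
Because the automatic bankruptcy stay ran from 12 July 2004 to 18 December 2004, the deadline is extended by 159 days to 14 March 2005.
The other events in the timeline have no effect on the limitation period under the stated rules.
Whitford filed on 8 February 2005, before the 14 March 2005 deadline, so the action is timely.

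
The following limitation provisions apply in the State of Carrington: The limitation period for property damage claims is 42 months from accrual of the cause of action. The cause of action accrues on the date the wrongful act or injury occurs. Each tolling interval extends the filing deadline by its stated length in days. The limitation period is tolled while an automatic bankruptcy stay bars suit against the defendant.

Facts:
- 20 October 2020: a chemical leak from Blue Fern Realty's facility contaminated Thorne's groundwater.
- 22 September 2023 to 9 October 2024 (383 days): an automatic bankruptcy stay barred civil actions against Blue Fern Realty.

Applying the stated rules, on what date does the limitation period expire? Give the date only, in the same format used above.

8 May 2025

The claim accrued on 20 October 2020, when the wrongful act occurred.
Adding the 42 months base period to 20 October 2020 gives a deadline of 20 April 2024, before any tolling.
The period was tolled for 383 days by the automatic bankruptcy stay (22 September 2023 to 9 October 2024), pushing the deadline to 8 May 2025.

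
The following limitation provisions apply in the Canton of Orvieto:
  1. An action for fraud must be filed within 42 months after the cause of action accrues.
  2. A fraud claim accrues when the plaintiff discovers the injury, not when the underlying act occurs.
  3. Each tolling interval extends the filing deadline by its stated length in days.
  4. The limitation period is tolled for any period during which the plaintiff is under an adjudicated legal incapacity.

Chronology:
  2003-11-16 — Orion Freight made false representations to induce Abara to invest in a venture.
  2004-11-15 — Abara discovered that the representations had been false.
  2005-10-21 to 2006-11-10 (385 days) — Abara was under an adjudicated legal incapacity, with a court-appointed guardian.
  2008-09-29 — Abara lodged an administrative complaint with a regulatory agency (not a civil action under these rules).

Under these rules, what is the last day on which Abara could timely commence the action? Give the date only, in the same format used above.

2009-06-04

Accrual is tied to discovery, so the period began on 2004-11-15 rather than on 2003-11-16 when the act occurred.
Adding the 42 months base period to 2004-11-15 gives a deadline of 2008-05-15, before any tolling.
The plaintiff's legal incapacity from 2005-10-21 to 2006-11-10 tolled the period for 385 days, extending the deadline to 2009-06-04.
None of the other events listed affects the running of the period under the stated rules.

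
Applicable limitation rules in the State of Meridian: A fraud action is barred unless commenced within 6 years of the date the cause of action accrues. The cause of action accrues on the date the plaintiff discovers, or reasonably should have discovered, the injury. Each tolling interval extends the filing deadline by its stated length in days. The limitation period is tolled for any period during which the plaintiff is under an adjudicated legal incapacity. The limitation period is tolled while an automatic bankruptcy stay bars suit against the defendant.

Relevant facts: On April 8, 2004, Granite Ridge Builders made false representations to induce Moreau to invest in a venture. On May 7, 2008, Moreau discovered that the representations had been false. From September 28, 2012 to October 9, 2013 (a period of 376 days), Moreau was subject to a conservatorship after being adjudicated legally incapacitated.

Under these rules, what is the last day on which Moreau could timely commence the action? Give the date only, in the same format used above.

May 18, 2015

Under the discovery rule, the claim accrued on May 7, 2008, when Moreau discovered the injury — not on the April 8, 2004 date of the underlying act.
Adding the 6 years base period to May 7, 2008 gives a deadline of May 7, 2014, before any tolling.
The plaintiff's legal incapacity from September 28, 2012 to October 9, 2013 tolled the period for 376 days, extending the deadline to May 18, 2015.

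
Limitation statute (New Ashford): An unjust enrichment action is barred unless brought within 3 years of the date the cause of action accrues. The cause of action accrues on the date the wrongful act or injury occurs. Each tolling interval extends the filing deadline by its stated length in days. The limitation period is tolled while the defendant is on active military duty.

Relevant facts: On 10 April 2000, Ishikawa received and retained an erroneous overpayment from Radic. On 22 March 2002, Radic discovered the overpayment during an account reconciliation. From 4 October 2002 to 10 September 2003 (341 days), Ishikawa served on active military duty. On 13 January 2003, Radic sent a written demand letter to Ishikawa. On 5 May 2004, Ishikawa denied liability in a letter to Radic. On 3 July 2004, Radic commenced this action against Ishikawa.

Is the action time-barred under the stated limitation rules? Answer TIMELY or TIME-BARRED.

The claim accrued on 10 April 2000, when the wrongful act occurred; under the stated occurrence rule the 22 March 2002 discovery does not delay accrual.
3 years from 10 April 2000 is 10 April 2003.
Because the defendant's active military service ran from 4 October 2002 to 10 September 2003, the deadline is extended by 341 days to 16 March 2004.
None of the other events listed affects the running of the period under the stated rules.
Radic filed on 3 July 2004, after the 16 March 2004 deadline, so the action is time-barred.

TIME-BARRED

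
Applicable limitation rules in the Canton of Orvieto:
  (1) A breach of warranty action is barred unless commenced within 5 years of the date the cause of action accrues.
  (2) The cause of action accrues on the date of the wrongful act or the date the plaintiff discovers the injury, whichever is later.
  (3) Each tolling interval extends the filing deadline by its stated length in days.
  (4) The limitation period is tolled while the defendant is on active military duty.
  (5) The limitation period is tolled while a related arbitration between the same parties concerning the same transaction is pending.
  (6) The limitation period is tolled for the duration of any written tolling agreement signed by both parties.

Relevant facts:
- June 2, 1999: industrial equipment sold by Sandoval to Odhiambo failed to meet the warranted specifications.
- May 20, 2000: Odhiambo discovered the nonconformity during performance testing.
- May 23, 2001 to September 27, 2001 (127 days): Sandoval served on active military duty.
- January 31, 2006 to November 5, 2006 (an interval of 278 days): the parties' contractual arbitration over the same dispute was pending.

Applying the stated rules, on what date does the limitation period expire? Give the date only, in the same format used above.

September 24, 2005

Taking the later of the act (June 2, 1999) and discovery (May 20, 2000), the claim accrued on May 20, 2000.
Adding the 5 years base period to May 20, 2000 gives a deadline of May 20, 2005, before any tolling.
Because the defendant's active military service ran from May 23, 2001 to September 27, 2001, the deadline is extended by 127 days to September 24, 2005.
By the time the pending related arbitration began on January 31, 2006, the limitation period had already expired on September 24, 2005; that interval cannot revive it.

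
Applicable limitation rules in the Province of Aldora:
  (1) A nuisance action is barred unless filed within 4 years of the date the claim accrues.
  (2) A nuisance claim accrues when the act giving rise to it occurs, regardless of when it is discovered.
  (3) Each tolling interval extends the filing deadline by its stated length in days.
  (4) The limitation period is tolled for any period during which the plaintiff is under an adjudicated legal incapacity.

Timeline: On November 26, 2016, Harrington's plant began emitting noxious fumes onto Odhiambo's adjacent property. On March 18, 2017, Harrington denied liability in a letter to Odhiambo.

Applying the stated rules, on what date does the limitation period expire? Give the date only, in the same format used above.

November 26, 2020

The claim accrued on November 26, 2016, the date of the act.
Adding the 4 years base period to November 26, 2016 gives a deadline of November 26, 2020, before any tolling.
The other events in the timeline have no effect on the limitation period under the stated rules.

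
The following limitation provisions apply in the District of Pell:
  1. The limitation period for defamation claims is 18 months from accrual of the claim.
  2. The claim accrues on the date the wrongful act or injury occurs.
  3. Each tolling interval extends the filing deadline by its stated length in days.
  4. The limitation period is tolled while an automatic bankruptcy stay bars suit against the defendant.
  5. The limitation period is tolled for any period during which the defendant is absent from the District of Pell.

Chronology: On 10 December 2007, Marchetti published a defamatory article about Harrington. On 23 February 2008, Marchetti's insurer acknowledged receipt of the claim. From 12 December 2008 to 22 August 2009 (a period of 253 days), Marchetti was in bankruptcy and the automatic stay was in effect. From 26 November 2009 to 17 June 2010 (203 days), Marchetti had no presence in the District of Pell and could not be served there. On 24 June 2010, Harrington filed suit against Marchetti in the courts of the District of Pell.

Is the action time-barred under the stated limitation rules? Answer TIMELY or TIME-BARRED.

TIMELY

The limitation period began to run on 10 December 2007.
The untolled deadline — 18 months after 10 December 2007 — is 10 June 2009.
The period was tolled for 253 days by the automatic bankruptcy stay (12 December 2008 to 22 August 2009), pushing the deadline to 18 February 2010.
Because the defendant's absence from the jurisdiction ran from 26 November 2009 to 17 June 2010, the deadline is extended by 203 days to 9 September 2010.
None of the other events listed affects the running of the period under the stated rules.
The 24 June 2010 filing precedes the 9 September 2010 deadline; the claim is timely.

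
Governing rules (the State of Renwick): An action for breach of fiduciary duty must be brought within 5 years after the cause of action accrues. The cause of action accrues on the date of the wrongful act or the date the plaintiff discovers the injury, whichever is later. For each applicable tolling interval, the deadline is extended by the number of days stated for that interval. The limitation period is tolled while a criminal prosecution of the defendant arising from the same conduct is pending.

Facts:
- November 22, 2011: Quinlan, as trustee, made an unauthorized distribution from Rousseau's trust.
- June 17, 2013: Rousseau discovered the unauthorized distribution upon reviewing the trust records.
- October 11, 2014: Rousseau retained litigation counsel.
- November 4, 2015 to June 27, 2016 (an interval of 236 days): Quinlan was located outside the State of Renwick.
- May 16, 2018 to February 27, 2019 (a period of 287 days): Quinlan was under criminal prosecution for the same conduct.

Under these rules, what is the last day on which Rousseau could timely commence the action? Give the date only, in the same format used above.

March 31, 2019

Because discovery on June 17, 2013 post-dates the November 22, 2011 act, accrual under the later-of rule falls on June 17, 2013.
Adding the 5 years base period to June 17, 2013 gives a deadline of June 17, 2018, before any tolling.
The pending criminal prosecution from May 16, 2018 to February 27, 2019 tolled the period for 287 days, extending the deadline to March 31, 2019.
The defendant's absence from the jurisdiction from November 4, 2015 to June 27, 2016 does not toll the period, because no stated rule makes the defendant's absence a tolling event.
None of the other events listed affects the running of the period under the stated rules.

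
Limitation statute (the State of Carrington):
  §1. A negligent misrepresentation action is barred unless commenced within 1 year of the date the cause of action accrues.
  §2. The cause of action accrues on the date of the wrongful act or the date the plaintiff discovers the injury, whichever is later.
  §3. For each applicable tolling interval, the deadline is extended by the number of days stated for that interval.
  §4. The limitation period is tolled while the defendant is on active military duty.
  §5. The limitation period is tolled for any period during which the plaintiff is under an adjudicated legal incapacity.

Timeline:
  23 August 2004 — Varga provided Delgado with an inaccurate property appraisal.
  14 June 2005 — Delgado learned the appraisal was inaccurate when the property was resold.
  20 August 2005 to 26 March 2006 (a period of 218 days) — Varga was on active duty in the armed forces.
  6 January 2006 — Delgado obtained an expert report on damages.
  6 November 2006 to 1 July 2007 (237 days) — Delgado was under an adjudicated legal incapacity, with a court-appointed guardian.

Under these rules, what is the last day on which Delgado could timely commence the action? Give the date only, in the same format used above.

12 September 2007

Taking the later of the act (23 August 2004) and discovery (14 June 2005), the claim accrued on 14 June 2005.
1 year from 14 June 2005 is 14 June 2006.
Because the defendant's active military service ran from 20 August 2005 to 26 March 2006, the deadline is extended by 218 days to 18 January 2007.
The period was tolled for 237 days by the plaintiff's legal incapacity (6 November 2006 to 1 July 2007), pushing the deadline to 12 September 2007.
The other events in the timeline have no effect on the limitation period under the stated rules.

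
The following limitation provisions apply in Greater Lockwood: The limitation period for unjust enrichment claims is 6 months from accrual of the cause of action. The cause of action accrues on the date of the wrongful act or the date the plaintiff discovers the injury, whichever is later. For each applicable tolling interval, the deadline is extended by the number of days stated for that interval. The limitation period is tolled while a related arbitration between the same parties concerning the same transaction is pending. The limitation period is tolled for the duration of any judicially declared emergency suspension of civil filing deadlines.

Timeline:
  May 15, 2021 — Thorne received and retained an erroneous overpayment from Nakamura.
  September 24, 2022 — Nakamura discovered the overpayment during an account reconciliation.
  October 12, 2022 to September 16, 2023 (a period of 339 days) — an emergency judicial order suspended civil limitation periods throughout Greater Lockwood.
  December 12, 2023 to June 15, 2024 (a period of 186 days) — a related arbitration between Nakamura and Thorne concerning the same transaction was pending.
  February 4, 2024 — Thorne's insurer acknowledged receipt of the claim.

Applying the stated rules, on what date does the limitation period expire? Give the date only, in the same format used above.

August 30, 2024

Because discovery on September 24, 2022 post-dates the May 15, 2021 act, accrual under the later-of rule falls on September 24, 2022.
The untolled deadline — 6 months after September 24, 2022 — is March 24, 2023.
The period was tolled for 339 days by the emergency suspension of filing deadlines (October 12, 2022 to September 16, 2023), pushing the deadline to February 26, 2024.
The period was tolled for 186 days by the pending related arbitration (December 12, 2023 to June 15, 2024), pushing the deadline to August 30, 2024.
None of the other events listed affects the running of the period under the stated rules.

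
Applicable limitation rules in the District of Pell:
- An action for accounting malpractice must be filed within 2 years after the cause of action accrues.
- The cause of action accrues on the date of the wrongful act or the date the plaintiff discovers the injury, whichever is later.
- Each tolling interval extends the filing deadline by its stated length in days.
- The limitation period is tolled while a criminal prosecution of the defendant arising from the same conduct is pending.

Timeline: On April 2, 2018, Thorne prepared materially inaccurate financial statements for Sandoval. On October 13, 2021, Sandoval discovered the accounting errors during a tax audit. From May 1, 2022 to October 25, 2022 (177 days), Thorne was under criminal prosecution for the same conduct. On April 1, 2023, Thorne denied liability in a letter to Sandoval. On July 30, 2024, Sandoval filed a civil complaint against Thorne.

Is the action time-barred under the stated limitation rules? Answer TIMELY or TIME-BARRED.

TIME-BARRED

The claim accrued on October 13, 2021 — the later of the April 2, 2018 act and the October 13, 2021 discovery.
2 years from October 13, 2021 is October 13, 2023.
The period was tolled for 177 days by the pending criminal prosecution (May 1, 2022 to October 25, 2022), pushing the deadline to April 7, 2024.
The other events in the timeline have no effect on the limitation period under the stated rules.
The July 30, 2024 filing falls after the April 7, 2024 deadline; the claim is time-barred.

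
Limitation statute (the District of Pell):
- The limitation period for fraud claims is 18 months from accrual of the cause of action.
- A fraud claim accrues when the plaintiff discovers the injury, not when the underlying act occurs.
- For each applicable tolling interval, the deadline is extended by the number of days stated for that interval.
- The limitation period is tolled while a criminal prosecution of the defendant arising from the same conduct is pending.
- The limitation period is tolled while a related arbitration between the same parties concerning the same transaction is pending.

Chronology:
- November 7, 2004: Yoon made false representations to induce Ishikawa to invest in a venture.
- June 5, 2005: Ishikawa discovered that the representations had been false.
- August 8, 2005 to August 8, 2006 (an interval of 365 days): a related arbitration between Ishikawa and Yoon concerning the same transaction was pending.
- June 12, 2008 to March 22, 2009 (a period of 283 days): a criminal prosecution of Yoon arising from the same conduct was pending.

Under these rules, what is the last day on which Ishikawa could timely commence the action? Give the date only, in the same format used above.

Accrual is tied to discovery, so the period began on June 5, 2005 rather than on November 7, 2004 when the act occurred.
18 months from June 5, 2005 is December 5, 2006.
Because the pending related arbitration ran from August 8, 2005 to August 8, 2006, the deadline is extended by 365 days to December 5, 2007.
By the time the pending criminal prosecution began on June 12, 2008, the limitation period had already expired on December 5, 2007; that interval cannot revive it.

December 5, 2007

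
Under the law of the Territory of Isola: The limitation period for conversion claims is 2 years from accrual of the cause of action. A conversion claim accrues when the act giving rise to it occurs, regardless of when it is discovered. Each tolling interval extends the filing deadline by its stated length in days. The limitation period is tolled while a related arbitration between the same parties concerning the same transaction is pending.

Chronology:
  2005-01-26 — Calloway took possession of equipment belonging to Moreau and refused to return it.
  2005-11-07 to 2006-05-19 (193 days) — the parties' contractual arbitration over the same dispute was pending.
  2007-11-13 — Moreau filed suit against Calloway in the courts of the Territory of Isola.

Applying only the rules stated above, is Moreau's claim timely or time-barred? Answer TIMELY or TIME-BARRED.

The cause of action accrued on 2005-01-26, the date of the act.
2 years from 2005-01-26 is 2007-01-26.
The pending related arbitration from 2005-11-07 to 2006-05-19 tolled the period for 193 days, extending the deadline to 2007-08-07.
The 2007-11-13 filing falls after the 2007-08-07 deadline; the claim is time-barred.

TIME-BARRED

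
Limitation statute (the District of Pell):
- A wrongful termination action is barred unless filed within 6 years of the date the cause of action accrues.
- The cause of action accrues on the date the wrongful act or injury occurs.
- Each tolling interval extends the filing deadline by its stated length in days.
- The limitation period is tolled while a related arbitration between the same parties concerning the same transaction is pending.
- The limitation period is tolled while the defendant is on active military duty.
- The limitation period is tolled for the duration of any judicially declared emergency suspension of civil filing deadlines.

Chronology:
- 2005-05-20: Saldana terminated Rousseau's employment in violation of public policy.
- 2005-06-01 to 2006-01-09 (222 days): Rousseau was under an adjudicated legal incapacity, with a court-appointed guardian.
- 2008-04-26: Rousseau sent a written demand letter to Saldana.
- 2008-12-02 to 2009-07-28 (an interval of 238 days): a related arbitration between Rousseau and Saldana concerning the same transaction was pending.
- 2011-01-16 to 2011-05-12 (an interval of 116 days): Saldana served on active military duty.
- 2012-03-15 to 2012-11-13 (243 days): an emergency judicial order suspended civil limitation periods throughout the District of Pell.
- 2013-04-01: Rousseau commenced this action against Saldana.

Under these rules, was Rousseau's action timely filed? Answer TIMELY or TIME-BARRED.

The claim accrued on 2005-05-20, when the wrongful act occurred.
Adding the 6 years base period to 2005-05-20 gives a deadline of 2011-05-20, before any tolling.
The period was tolled for 238 days by the pending related arbitration (2008-12-02 to 2009-07-28), pushing the deadline to 2012-01-13.
The defendant's active military service from 2011-01-16 to 2011-05-12 tolled the period for 116 days, extending the deadline to 2012-05-08.
Because the emergency suspension of filing deadlines ran from 2012-03-15 to 2012-11-13, the deadline is extended by 243 days to 2013-01-06.
Although the plaintiff's incapacity ran from 2005-06-01 to 2006-01-09, the stated rules do not make that a tolling event, so it is disregarded.
None of the other events listed affects the running of the period under the stated rules.
The 2013-04-01 filing falls after the 2013-01-06 deadline; the claim is time-barred.

TIME-BARRED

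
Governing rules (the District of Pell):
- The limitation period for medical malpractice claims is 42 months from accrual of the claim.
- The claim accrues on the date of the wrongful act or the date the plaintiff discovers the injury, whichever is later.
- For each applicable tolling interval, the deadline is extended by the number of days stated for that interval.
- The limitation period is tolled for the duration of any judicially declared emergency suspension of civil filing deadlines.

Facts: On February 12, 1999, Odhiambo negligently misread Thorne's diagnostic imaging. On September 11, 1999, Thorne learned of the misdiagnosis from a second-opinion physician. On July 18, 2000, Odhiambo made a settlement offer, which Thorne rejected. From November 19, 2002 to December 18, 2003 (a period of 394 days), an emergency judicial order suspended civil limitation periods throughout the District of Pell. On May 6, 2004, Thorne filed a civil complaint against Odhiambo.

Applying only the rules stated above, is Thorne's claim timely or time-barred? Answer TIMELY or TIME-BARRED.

TIME-BARRED

Because discovery on September 11, 1999 post-dates the February 12, 1999 act, accrual under the later-of rule falls on September 11, 1999.
The untolled deadline — 42 months after September 11, 1999 — is March 11, 2003.
The period was tolled for 394 days by the emergency suspension of filing deadlines (November 19, 2002 to December 18, 2003), pushing the deadline to April 8, 2004.
Nothing else in the chronology tolls or restarts the period.
Thorne filed on May 6, 2004, after the April 8, 2004 deadline, so the action is time-barred.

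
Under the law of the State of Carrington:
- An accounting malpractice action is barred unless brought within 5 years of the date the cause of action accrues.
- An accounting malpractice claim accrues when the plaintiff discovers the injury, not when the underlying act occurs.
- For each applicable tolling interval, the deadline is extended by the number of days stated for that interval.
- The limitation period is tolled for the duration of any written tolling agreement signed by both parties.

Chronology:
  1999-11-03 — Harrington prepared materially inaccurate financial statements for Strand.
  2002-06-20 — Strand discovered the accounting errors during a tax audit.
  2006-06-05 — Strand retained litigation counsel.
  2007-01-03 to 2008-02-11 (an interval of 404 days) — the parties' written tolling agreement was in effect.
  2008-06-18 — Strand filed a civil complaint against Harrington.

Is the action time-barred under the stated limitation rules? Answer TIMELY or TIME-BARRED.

The claim did not accrue until Strand discovered the injury on 2002-06-20; the 1999-11-03 act date does not start the clock under the stated rule.
Adding the 5 years base period to 2002-06-20 gives a deadline of 2007-06-20, before any tolling.
Because the written tolling agreement ran from 2007-01-03 to 2008-02-11, the deadline is extended by 404 days to 2008-07-28.
None of the other events listed affects the running of the period under the stated rules.
The 2008-06-18 filing precedes the 2008-07-28 deadline; the claim is timely.

TIMELY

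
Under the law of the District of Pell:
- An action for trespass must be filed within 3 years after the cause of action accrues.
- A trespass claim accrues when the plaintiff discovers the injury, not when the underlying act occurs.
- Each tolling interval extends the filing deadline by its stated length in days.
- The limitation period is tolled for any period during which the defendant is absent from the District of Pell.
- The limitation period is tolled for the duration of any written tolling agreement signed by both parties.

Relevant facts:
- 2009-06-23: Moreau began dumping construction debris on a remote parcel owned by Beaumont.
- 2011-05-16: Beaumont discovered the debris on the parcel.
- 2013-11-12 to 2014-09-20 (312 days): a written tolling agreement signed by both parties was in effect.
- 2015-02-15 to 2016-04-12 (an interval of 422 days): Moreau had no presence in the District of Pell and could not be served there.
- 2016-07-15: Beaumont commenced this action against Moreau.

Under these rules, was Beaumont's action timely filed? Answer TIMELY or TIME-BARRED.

TIME-BARRED

Accrual is tied to discovery, so the period began on 2011-05-16 rather than on 2009-06-23 when the act occurred.
The untolled deadline — 3 years after 2011-05-16 — is 2014-05-16.
The written tolling agreement from 2013-11-12 to 2014-09-20 tolled the period for 312 days, extending the deadline to 2015-03-24.
The defendant's absence from the jurisdiction from 2015-02-15 to 2016-04-12 tolled the period for 422 days, extending the deadline to 2016-05-19.
The 2016-07-15 filing falls after the 2016-05-19 deadline; the claim is time-barred.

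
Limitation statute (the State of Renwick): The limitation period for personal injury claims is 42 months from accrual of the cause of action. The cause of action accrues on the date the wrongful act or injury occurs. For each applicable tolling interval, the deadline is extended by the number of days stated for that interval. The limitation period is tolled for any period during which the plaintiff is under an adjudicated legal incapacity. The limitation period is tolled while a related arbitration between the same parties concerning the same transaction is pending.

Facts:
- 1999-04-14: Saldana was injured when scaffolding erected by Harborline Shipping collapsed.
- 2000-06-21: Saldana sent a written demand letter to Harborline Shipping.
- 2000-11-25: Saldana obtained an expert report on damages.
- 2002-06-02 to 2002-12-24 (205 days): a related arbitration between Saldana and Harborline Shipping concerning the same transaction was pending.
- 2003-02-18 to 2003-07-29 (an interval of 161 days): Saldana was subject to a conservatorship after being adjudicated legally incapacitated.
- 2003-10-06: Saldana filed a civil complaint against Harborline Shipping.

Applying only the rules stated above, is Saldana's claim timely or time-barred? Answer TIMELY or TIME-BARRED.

TIMELY

The claim accrued on 1999-04-14, when the wrongful act occurred.
42 months from 1999-04-14 is 2002-10-14.
Because the pending related arbitration ran from 2002-06-02 to 2002-12-24, the deadline is extended by 205 days to 2003-05-07.
Because the plaintiff's legal incapacity ran from 2003-02-18 to 2003-07-29, the deadline is extended by 161 days to 2003-10-15.
None of the other events listed affects the running of the period under the stated rules.
Saldana filed on 2003-10-06, before the 2003-10-15 deadline, so the action is timely.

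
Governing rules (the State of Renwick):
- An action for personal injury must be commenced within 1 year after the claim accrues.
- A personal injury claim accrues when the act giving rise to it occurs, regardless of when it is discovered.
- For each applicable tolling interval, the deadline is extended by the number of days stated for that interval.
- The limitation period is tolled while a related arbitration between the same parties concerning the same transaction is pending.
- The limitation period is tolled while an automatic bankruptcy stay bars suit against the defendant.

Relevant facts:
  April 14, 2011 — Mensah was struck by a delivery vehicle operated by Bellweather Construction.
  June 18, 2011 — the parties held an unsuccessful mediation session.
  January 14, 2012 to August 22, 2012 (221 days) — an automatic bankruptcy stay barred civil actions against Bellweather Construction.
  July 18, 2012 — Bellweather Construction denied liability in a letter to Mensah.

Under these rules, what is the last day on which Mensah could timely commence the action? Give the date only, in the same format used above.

November 21, 2012

The limitation period began to run on April 14, 2011.
Adding the 1 year base period to April 14, 2011 gives a deadline of April 14, 2012, before any tolling.
The period was tolled for 221 days by the automatic bankruptcy stay (January 14, 2012 to August 22, 2012), pushing the deadline to November 21, 2012.
None of the other events listed affects the running of the period under the stated rules.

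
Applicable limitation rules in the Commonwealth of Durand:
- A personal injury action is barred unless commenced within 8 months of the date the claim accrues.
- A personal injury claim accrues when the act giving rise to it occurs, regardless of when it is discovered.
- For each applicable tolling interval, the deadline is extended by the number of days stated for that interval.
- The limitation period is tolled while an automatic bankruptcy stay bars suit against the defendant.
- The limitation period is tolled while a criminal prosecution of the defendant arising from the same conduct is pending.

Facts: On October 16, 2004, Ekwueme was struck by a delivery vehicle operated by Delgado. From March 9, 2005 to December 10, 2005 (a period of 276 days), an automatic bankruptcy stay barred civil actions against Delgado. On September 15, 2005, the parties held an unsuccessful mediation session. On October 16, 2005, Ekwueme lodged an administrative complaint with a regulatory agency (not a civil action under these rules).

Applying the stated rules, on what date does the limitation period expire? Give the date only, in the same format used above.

March 19, 2006

The limitation period began to run on October 16, 2004.
8 months from October 16, 2004 is June 16, 2005.
The automatic bankruptcy stay from March 9, 2005 to December 10, 2005 tolled the period for 276 days, extending the deadline to March 19, 2006.
None of the other events listed affects the running of the period under the stated rules.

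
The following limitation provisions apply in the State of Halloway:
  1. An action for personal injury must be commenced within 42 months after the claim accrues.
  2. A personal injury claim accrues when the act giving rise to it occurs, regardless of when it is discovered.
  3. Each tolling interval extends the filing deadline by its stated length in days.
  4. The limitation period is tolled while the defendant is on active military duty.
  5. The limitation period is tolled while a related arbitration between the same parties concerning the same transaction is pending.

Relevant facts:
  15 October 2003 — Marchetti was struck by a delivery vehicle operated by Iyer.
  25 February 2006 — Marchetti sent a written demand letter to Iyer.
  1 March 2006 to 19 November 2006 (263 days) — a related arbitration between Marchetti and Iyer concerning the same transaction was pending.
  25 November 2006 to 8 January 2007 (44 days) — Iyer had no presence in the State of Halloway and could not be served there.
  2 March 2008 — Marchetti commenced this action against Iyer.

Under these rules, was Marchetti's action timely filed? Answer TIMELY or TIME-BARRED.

The claim accrued on 15 October 2003, the date of the act.
Adding the 42 months base period to 15 October 2003 gives a deadline of 15 April 2007, before any tolling.
The pending related arbitration from 1 March 2006 to 19 November 2006 tolled the period for 263 days, extending the deadline to 3 January 2008.
No stated provision tolls the period for the defendant's absence, so the interval from 25 November 2006 to 8 January 2007 has no effect on the deadline.
Nothing else in the chronology tolls or restarts the period.
Filing on 2 March 2008 missed the 3 January 2008 deadline — the action is time-barred.

TIME-BARRED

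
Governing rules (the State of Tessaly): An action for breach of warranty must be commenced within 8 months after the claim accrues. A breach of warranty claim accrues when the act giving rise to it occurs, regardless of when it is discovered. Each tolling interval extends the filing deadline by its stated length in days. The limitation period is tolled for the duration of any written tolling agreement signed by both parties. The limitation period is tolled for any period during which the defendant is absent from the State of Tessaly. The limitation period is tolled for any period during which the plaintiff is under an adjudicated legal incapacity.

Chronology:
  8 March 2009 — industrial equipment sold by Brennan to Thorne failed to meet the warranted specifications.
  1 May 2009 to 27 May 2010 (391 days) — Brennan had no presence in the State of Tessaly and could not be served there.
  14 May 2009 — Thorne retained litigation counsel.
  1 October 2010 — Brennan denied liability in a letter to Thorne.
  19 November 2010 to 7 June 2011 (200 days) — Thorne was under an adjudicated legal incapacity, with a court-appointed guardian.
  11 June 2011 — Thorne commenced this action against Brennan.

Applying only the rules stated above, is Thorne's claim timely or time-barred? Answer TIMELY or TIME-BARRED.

TIMELY

The claim accrued on 8 March 2009, the date of the act.
The untolled deadline — 8 months after 8 March 2009 — is 8 November 2009.
The period was tolled for 391 days by the defendant's absence from the jurisdiction (1 May 2009 to 27 May 2010), pushing the deadline to 4 December 2010.
Because the plaintiff's legal incapacity ran from 19 November 2010 to 7 June 2011, the deadline is extended by 200 days to 22 June 2011.
None of the other events listed affects the running of the period under the stated rules.
The 11 June 2011 filing precedes the 22 June 2011 deadline; the claim is timely.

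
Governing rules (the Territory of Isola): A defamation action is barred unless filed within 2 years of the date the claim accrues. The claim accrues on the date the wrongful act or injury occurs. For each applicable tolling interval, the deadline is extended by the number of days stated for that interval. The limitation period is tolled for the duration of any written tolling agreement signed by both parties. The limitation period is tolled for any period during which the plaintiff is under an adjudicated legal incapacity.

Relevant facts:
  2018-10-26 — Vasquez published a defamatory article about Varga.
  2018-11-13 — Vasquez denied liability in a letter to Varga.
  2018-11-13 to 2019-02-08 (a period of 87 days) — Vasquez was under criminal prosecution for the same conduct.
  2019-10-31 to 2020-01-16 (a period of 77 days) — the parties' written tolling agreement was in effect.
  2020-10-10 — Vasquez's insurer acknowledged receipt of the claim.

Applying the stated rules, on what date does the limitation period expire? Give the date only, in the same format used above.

The claim accrued on 2018-10-26, when the wrongful act occurred.
2 years from 2018-10-26 is 2020-10-26.
The period was tolled for 77 days by the written tolling agreement (2019-10-31 to 2020-01-16), pushing the deadline to 2021-01-11.
The pending criminal prosecution from 2018-11-13 to 2019-02-08 does not toll the period, because no stated rule makes a criminal prosecution a tolling event.
Nothing else in the chronology tolls or restarts the period.

2021-01-11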